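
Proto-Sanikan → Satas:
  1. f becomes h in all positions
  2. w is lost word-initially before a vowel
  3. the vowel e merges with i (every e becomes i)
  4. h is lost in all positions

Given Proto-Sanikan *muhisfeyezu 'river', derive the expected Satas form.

Satas: start from *muhisfeyezu.
  rule 1 (unconditioned shift): muhisfeyezu → muhisheyezu
  rule 2: no change — muhisheyezu
  rule 3 (vowel merger): muhisheyezu → muhishiyizu
  rule 4 (h-loss): muhishiyizu → muisiyizu
  ⇒ Satas muisiyizu

muisiyizu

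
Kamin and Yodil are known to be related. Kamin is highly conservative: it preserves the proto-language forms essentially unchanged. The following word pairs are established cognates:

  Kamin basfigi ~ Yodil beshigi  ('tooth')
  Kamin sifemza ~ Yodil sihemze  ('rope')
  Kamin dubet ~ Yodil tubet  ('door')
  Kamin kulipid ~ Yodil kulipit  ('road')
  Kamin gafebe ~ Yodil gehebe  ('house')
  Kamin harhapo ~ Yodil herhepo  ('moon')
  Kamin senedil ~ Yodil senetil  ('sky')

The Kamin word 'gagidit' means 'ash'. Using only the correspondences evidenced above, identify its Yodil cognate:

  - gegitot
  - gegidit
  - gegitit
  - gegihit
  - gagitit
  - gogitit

gegitit

basfigi ~ beshigi — Kamin a corresponds to Yodil e after a consonant, before a consonant other than r, m, n, p, b, f, v.
senedil ~ senetil — Kamin d corresponds to Yodil t between vowels (before a front vowel).
Applying these to Kamin 'gagidit':
  gagidit → gegidit   (a→e after a consonant, before a consonant other than r, m, n, p, b, f, v)
  gegidit → gegitit   (d→t between vowels (before a front vowel))
So the Yodil cognate is 'gegitit'.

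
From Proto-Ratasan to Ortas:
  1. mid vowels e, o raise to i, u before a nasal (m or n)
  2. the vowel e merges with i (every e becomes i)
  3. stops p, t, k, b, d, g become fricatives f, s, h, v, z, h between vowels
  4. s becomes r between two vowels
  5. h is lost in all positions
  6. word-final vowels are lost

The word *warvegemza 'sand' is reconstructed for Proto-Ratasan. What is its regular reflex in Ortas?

warviimz

Ortas: start from *warvegemza.
  rule 1 (pre-nasal raising): warvegemza → warvegimza
  rule 2 (vowel merger): warvegimza → warvigimza
  rule 3 (intervocalic lenition): warvigimza → warvihimza
  rule 4: no change — warvihimza
  rule 5 (h-loss): warvihimza → warviimza
  rule 6 (apocope): warviimza → warviimz
  ⇒ Ortas warviimz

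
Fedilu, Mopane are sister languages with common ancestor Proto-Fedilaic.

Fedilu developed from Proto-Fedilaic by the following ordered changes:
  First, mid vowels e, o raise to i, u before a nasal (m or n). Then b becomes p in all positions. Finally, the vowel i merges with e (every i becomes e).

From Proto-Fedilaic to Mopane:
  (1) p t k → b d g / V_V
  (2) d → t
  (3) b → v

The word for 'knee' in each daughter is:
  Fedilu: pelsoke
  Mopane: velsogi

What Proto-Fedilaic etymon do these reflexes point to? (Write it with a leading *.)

Position 7: Fedilu has e, Mopane has i. Mopane preserves i here (none of its changes turn any other segment into i), so the proto-segment is *i.
Position 1: Fedilu has p, Mopane has v. Taking the neighbouring segments as reconstructed: Fedilu p could go back to *p or *b; Mopane v could go back to *b or *v — the one source consistent with every daughter is *b.
Verify the candidate proto-form against each daughter:
Fedilu: start from *belsoki.
  rule 1: no change — belsoki
  rule 2 (unconditioned shift): belsoki → pelsoki
  rule 3 (vowel merger): pelsoki → pelsoke
  ⇒ Fedilu pelsoke
Mopane: *belsoki
  belsoki → belsogi   [intervocalic voicing]
  belsogi (rule 2 does not apply)
  belsogi → velsogi   [unconditioned shift]
  giving Mopane velsogi.
No other proto-form is consistent with every reflex, so the reconstruction is *belsoki.

*belsoki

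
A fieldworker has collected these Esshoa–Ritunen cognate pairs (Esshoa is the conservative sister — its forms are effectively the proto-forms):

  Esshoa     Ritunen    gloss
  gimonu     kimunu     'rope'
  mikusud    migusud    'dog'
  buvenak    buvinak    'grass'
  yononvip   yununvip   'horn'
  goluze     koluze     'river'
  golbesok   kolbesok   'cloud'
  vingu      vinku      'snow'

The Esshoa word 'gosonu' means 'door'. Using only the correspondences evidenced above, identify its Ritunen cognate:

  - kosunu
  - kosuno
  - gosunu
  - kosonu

goluze ~ koluze, golbesok ~ kolbesok — Esshoa g corresponds to Ritunen k word-initially before a back vowel.
gimonu ~ kimunu, yononvip ~ yununvip — Esshoa o corresponds to Ritunen u after a consonant, before a nasal.
Applying these to Esshoa 'gosonu':
  gosonu → kosonu   (g→k word-initially before a back vowel)
  kosonu → kosunu   (o→u after a consonant, before a nasal)
So the Ritunen cognate is 'kosunu'.

kosunu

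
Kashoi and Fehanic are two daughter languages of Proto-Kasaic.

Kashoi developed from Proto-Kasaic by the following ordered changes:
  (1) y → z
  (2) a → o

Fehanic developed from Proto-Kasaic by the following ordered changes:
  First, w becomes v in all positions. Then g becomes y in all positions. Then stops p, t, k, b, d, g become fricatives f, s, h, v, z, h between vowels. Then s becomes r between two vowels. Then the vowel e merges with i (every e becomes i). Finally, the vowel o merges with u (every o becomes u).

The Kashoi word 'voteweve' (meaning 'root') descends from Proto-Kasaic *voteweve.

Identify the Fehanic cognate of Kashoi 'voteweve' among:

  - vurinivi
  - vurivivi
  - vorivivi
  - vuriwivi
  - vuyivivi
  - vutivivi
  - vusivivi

Fehanic: *voteweve > voteveve > voseveve > voreveve > vorivivi > vurivivi  (by unconditioned shift, intervocalic lenition, rhotacism, vowel merger, vowel merger)

vurivivi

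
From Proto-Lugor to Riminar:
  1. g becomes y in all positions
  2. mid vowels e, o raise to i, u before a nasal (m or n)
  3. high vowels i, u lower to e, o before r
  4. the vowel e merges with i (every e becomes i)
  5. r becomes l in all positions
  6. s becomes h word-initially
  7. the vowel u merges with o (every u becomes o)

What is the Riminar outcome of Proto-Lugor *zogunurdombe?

Riminar: *zogunurdombe
  zogunurdombe → zoyunurdombe   [unconditioned shift]
  zoyunurdombe → zoyunurdumbe   [pre-nasal raising]
  zoyunurdumbe → zoyunordumbe   [pre-rhotic lowering]
  zoyunordumbe → zoyunordumbi   [vowel merger]
  zoyunordumbi → zoyunoldumbi   [unconditioned shift]
  zoyunoldumbi (rule 6 does not apply)
  zoyunoldumbi → zoyonoldombi   [vowel merger]
  giving Riminar zoyonoldombi.

zoyonoldombi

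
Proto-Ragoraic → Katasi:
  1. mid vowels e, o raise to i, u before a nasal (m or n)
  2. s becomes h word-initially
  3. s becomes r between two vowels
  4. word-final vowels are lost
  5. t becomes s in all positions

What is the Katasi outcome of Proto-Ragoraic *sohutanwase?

Katasi: start from *sohutanwase.
  rule 1: no change — sohutanwase
  rule 2 (debuccalisation): sohutanwase → hohutanwase
  rule 3 (rhotacism): hohutanwase → hohutanware
  rule 4 (apocope): hohutanware → hohutanwar
  rule 5 (unconditioned shift): hohutanwar → hohusanwar
  ⇒ Katasi hohusanwar

hohusanwar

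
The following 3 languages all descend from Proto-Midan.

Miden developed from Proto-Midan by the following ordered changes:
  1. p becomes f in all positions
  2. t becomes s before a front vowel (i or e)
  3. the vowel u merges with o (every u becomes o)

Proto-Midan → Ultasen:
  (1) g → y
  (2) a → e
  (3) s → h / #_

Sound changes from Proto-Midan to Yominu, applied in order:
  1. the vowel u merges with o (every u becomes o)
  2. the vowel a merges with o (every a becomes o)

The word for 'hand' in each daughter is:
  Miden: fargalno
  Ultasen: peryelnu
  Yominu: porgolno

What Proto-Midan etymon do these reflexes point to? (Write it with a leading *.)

Position 2: Miden has a, Ultasen has e, Yominu has o. Miden preserves a here (none of its changes turn any other segment into a), so the proto-segment is *a.
Position 4: Miden has g, Ultasen has y, Yominu has g. Miden preserves g here (none of its changes turn any other segment into g), so the proto-segment is *g.
Verify the candidate proto-form against each daughter:
Miden: *pargalnu > fargalnu > fargalno  (by unconditioned shift, vowel merger)
Ultasen: *pargalnu
  pargalnu → paryalnu   [unconditioned shift]
  paryalnu → peryelnu   [vowel merger]
  peryelnu (rule 3 does not apply)
  giving Ultasen peryelnu.
Yominu: start from *pargalnu.
  rule 1 (vowel merger): pargalnu → pargalno
  rule 2 (vowel merger): pargalno → porgolno
  ⇒ Yominu porgolno
*pargalnu is the unique common source.

*pargalnu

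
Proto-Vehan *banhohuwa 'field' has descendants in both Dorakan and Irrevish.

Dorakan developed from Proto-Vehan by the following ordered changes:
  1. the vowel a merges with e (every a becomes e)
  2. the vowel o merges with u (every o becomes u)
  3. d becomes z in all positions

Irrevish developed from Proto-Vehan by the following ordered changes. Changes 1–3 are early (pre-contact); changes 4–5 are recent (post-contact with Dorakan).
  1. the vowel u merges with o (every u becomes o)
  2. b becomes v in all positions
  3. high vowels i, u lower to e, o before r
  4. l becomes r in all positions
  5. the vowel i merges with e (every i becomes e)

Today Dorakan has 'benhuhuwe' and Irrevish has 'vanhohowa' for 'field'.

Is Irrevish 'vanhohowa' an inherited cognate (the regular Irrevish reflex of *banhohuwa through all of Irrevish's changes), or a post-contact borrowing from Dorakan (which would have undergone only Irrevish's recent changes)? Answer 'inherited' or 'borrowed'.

If inherited, *banhohuwa would pass through all of Irrevish's changes:
Irrevish: start from *banhohuwa.
  rule 1 (vowel merger): banhohuwa → banhohowa
  rule 2 (unconditioned shift): banhohowa → vanhohowa
  rule 3: no change — vanhohowa
  rule 4: no change — vanhohowa
  rule 5: no change — vanhohowa
  ⇒ Irrevish vanhohowa
If borrowed from Dorakan 'benhuhuwe' after the early changes, it would undergo only the recent ones:
  rule 4 (unconditioned shift): no change (benhuhuwe)
  rule 5 (vowel merger): no change (benhuhuwe)
  ⇒ as a loan: benhuhuwe
Irrevish 'vanhohowa' matches the inherited outcome exactly, so it is an inherited cognate, not a loan.

inherited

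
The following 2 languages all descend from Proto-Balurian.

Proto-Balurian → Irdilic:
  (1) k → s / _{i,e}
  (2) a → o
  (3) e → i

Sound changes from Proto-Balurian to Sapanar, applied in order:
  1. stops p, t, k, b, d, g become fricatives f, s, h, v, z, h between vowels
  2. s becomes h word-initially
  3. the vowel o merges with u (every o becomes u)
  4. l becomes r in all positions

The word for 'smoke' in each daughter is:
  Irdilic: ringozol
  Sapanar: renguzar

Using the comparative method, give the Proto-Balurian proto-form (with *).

*rengozal

Position 5: Irdilic has o, Sapanar has u. Taking the neighbouring segments as reconstructed: Irdilic o could go back to *a or *o; Sapanar u could go back to *o or *u — the one source consistent with every daughter is *o.
Position 7: Irdilic has o, Sapanar has a. Sapanar preserves a here (none of its changes turn any other segment into a), so the proto-segment is *a.
Position 2: Irdilic has i, Sapanar has e. Sapanar preserves e here (none of its changes turn any other segment into e), so the proto-segment is *e.
Verify the candidate proto-form against each daughter:
Irdilic: *rengozal > rengozol > ringozol  (by vowel merger, vowel merger)
Sapanar: *rengozal > renguzal > renguzar  (by vowel merger, unconditioned shift)
*rengozal is the unique common source.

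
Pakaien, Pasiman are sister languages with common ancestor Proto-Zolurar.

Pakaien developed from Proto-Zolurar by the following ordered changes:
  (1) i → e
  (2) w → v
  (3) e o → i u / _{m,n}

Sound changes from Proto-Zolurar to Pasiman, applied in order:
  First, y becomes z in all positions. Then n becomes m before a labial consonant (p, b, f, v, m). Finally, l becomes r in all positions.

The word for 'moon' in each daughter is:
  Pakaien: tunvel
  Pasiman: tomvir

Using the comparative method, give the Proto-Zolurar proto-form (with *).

Position 3: Pakaien has n, Pasiman has m. Pakaien preserves n here (none of its changes turn any other segment into n), so the proto-segment is *n.
Position 6: Pakaien has l, Pasiman has r. Pakaien preserves l here (none of its changes turn any other segment into l), so the proto-segment is *l.
Position 2: Pakaien has u, Pasiman has o. Pasiman preserves o here (none of its changes turn any other segment into o), so the proto-segment is *o.
This points to *tonvil. Verify forward in each daughter:
Pakaien: start from *tonvil.
  rule 1 (vowel merger): tonvil → tonvel
  rule 2: no change — tonvel
  rule 3 (pre-nasal raising): tonvel → tunvel
  ⇒ Pakaien tunvel
Pasiman: start from *tonvil.
  rule 1: no change — tonvil
  rule 2 (nasal place assimilation): tonvil → tomvil
  rule 3 (unconditioned shift): tomvil → tomvir
  ⇒ Pasiman tomvir
Only *tonvil yields all of Pakaien tunvel, Pasiman tomvir.

*tonvil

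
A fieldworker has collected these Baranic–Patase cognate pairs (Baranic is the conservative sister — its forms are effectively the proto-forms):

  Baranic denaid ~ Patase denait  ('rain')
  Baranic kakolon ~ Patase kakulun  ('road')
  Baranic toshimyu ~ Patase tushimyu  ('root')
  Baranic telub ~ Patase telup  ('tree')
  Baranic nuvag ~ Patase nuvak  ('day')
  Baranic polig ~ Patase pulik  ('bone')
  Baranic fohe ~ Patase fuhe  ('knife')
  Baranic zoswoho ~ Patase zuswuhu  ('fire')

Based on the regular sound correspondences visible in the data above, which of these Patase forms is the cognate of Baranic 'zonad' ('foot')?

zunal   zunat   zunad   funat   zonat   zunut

kakolon ~ kakulun — Baranic o corresponds to Patase u after a consonant, before a nasal.
denaid ~ denait — Baranic d corresponds to Patase t word-finally.
Applying these to Baranic 'zonad':
  zonad → zunad   (o→u after a consonant, before a nasal)
  zunad → zunat   (d→t word-finally)
So the Patase cognate is 'zunat'.

zunat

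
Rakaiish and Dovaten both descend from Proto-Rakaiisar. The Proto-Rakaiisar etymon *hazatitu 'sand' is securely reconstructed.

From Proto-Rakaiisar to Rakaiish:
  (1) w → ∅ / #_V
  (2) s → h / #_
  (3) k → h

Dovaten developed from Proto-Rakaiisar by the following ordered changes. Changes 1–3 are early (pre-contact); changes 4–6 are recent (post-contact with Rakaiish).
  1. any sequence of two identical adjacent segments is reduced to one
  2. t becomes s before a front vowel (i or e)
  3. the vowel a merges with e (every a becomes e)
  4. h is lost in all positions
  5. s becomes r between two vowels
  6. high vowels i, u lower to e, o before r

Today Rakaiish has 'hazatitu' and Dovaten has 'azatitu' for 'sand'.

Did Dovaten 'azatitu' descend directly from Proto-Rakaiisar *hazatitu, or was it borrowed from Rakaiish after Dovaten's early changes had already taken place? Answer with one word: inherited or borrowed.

If inherited, *hazatitu would pass through all of Dovaten's changes:
Dovaten: start from *hazatitu.
  rule 1: no change — hazatitu
  rule 2 (palatalisation): hazatitu → hazasitu
  rule 3 (vowel merger): hazasitu → hezesitu
  rule 4 (h-loss): hezesitu → ezesitu
  rule 5 (rhotacism): ezesitu → ezeritu
  rule 6: no change — ezeritu
  ⇒ Dovaten ezeritu
If borrowed from Rakaiish 'hazatitu' after the early changes, it would undergo only the recent ones:
  rule 4 (h-loss): hazatitu → azatitu
  rule 5 (rhotacism): no change (azatitu)
  rule 6 (pre-rhotic lowering): no change (azatitu)
  ⇒ as a loan: azatitu
Dovaten 'azatitu' matches the loan outcome 'azatitu', not the inherited 'ezeritu' — it skipped the early Dovaten changes, so it was borrowed from Rakaiish.

borrowed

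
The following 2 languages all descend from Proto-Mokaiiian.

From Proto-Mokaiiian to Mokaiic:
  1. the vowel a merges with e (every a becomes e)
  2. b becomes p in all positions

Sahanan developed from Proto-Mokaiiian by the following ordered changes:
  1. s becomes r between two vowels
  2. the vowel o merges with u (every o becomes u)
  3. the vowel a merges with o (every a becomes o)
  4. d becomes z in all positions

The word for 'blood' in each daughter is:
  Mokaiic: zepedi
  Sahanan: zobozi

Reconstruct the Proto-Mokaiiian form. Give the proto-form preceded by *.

*zabadi

Position 3: Mokaiic has p, Sahanan has b. Sahanan preserves b here (none of its changes turn any other segment into b), so the proto-segment is *b.
Position 2: Mokaiic has e, Sahanan has o. In Sahanan, o can only continue *a, so the proto-segment is *a.
This points to *zabadi. Verify forward in each daughter:
Mokaiic: start from *zabadi.
  rule 1 (vowel merger): zabadi → zebedi
  rule 2 (unconditioned shift): zebedi → zepedi
  ⇒ Mokaiic zepedi
Sahanan: start from *zabadi.
  rule 1: no change — zabadi
  rule 2: no change — zabadi
  rule 3 (vowel merger): zabadi → zobodi
  rule 4 (unconditioned shift): zobodi → zobozi
  ⇒ Sahanan zobozi
Only *zabadi yields all of Mokaiic zepedi, Sahanan zobozi.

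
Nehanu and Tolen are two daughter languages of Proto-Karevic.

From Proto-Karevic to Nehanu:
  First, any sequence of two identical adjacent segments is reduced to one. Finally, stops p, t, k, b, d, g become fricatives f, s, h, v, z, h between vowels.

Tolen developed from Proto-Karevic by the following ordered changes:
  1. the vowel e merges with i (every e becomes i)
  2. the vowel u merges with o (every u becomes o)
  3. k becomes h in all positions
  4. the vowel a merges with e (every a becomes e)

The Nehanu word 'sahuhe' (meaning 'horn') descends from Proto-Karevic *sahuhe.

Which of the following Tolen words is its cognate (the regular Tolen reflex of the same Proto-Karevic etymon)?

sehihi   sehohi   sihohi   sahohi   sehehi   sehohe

Tolen: *sahuhe > sahuhi > sahohi > sehohi  (by vowel merger, vowel merger, vowel merger)
The other candidates each miss or misapply at least one Tolen change.

sehohi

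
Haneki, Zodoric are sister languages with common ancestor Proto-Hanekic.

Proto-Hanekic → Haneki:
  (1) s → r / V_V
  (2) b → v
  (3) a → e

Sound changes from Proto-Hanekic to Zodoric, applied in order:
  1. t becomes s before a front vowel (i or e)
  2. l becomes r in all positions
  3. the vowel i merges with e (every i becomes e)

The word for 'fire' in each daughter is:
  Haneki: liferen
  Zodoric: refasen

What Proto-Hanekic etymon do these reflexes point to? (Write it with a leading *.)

*lifasen

Position 5: Haneki has r, Zodoric has s. Taking the neighbouring segments as reconstructed: Haneki r could go back to *s or *r; Zodoric s could go back to *t or *s — the one source consistent with every daughter is *s.
Position 1: Haneki has l, Zodoric has r. Haneki preserves l here (none of its changes turn any other segment into l), so the proto-segment is *l.
Position 4: Haneki has e, Zodoric has a. Zodoric preserves a here (none of its changes turn any other segment into a), so the proto-segment is *a.
Verify the candidate proto-form against each daughter:
Haneki: *lifasen > lifaren > liferen  (by rhotacism, vowel merger)
Zodoric: *lifasen > rifasen > refasen  (by unconditioned shift, vowel merger)
Only *lifasen yields all of Haneki liferen, Zodoric refasen.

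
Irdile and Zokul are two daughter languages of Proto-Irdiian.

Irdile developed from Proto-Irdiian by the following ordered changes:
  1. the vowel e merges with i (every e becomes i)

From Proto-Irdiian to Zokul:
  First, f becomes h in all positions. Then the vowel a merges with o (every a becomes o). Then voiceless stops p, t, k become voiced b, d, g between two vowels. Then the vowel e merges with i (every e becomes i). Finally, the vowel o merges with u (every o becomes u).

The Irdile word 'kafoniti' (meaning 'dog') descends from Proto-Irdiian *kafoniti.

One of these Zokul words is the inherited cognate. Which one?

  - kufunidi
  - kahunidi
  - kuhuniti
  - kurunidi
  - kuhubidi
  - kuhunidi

kuhunidi

Zokul: *kafoniti > kahoniti > kohoniti > kohonidi > kuhunidi  (by unconditioned shift, vowel merger, intervocalic voicing, vowel merger)
The other candidates each miss or misapply at least one Zokul change.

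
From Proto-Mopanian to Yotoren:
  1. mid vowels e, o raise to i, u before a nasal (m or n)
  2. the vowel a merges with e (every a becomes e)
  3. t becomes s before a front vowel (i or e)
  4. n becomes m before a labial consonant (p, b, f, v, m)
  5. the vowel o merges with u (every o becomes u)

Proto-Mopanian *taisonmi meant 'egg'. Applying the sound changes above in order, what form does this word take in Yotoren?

seisummi

Yotoren: *taisonmi
  taisonmi → taisunmi   [pre-nasal raising]
  taisunmi → teisunmi   [vowel merger]
  teisunmi → seisunmi   [palatalisation]
  seisunmi → seisummi   [nasal place assimilation]
  seisummi (rule 5 does not apply)
  giving Yotoren seisummi.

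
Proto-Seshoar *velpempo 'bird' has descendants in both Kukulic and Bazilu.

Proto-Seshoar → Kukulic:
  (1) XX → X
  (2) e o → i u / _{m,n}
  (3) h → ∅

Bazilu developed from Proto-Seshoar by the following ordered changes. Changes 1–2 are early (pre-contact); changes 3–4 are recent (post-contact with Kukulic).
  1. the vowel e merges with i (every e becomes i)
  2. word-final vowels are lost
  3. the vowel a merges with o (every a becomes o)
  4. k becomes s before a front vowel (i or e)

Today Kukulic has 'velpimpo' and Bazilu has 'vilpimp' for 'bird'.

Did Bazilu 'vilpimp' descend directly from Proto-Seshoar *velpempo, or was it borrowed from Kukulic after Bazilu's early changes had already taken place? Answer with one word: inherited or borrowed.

If inherited, *velpempo would pass through all of Bazilu's changes:
Bazilu: *velpempo
  velpempo → vilpimpo   [vowel merger]
  vilpimpo → vilpimp   [apocope]
  vilpimp (rule 3 does not apply)
  vilpimp (rule 4 does not apply)
  giving Bazilu vilpimp.
If borrowed from Kukulic 'velpimpo' after the early changes, it would undergo only the recent ones:
  rule 3 (vowel merger): no change (velpimpo)
  rule 4 (palatalisation): no change (velpimpo)
  ⇒ as a loan: velpimpo
Bazilu 'vilpimp' matches the inherited outcome exactly, so it is an inherited cognate, not a loan.

inherited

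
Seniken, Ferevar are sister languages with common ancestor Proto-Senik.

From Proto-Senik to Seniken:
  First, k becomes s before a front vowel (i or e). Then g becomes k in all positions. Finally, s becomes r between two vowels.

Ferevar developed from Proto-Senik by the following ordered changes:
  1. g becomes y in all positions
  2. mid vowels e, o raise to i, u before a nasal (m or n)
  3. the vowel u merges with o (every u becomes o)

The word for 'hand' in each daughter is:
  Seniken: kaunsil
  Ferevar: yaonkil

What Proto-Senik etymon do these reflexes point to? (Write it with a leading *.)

Position 5: Seniken has s, Ferevar has k. Ferevar preserves k here (none of its changes turn any other segment into k), so the proto-segment is *k.
Position 3: Seniken has u, Ferevar has o. Seniken preserves u here (none of its changes turn any other segment into u), so the proto-segment is *u.
This points to *gaunkil. Verify forward in each daughter:
Seniken: *gaunkil
  gaunkil → gaunsil   [palatalisation]
  gaunsil → kaunsil   [unconditioned shift]
  kaunsil (rule 3 does not apply)
  giving Seniken kaunsil.
Ferevar: *gaunkil
  gaunkil → yaunkil   [unconditioned shift]
  yaunkil (rule 2 does not apply)
  yaunkil → yaonkil   [vowel merger]
  giving Ferevar yaonkil.
No other proto-form is consistent with every reflex, so the reconstruction is *gaunkil.

*gaunkil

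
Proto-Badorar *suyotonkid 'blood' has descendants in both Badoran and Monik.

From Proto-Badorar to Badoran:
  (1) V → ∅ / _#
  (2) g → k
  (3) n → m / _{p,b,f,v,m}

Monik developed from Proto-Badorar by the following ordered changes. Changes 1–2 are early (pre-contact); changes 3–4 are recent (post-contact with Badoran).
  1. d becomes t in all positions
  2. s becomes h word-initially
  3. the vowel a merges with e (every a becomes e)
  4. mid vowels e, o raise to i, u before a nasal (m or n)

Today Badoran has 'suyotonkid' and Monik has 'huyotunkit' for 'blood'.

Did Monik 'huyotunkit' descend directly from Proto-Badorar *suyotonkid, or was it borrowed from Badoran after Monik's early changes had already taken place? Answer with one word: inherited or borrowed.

inherited

If inherited, *suyotonkid would pass through all of Monik's changes:
Monik: *suyotonkid > suyotonkit > huyotonkit > huyotunkit  (by unconditioned shift, debuccalisation, pre-nasal raising)
If borrowed from Badoran 'suyotonkid' after the early changes, it would undergo only the recent ones:
  rule 3 (vowel merger): no change (suyotonkid)
  rule 4 (pre-nasal raising): suyotonkid → suyotunkid
  ⇒ as a loan: suyotunkid
Monik 'huyotunkit' matches the inherited outcome exactly, so it is an inherited cognate, not a loan.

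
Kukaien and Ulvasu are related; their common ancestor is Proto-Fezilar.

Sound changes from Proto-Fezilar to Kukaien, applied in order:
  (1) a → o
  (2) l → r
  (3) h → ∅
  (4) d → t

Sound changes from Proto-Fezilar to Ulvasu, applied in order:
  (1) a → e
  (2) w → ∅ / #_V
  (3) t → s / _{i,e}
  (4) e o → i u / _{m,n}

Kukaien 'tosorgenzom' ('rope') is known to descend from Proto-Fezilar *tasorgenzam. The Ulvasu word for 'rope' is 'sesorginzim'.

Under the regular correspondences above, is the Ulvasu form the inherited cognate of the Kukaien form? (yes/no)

Derive the expected Ulvasu reflex of *tasorgenzam:
Ulvasu: *tasorgenzam > tesorgenzem > sesorgenzem > sesorginzim  (by vowel merger, palatalisation, pre-nasal raising)
Ulvasu 'sesorginzim' matches the regular reflex exactly, so the pair is cognate.

yes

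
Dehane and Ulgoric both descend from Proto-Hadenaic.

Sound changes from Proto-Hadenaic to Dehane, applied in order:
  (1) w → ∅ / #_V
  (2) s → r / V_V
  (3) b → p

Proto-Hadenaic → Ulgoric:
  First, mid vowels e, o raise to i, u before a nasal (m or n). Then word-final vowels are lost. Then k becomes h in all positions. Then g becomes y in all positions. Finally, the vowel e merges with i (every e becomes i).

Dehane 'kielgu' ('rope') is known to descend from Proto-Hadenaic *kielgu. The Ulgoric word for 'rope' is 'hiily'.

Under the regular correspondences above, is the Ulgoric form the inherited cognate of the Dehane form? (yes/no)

Derive the expected Ulgoric reflex of *kielgu:
Ulgoric: *kielgu
  kielgu (rule 1 does not apply)
  kielgu → kielg   [apocope]
  kielg → hielg   [unconditioned shift]
  hielg → hiely   [unconditioned shift]
  hiely → hiily   [vowel merger]
  giving Ulgoric hiily.
Ulgoric 'hiily' matches the regular reflex exactly, so the pair is cognate.

yes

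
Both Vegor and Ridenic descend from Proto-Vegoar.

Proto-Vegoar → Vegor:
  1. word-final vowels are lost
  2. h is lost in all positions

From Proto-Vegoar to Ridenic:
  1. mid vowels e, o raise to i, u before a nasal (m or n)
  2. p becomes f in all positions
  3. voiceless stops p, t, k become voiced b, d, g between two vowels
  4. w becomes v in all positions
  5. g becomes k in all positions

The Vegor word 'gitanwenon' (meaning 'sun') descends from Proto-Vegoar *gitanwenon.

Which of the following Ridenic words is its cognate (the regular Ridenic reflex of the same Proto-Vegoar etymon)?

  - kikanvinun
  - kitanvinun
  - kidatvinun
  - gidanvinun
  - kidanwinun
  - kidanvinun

Ridenic: *gitanwenon
  gitanwenon → gitanwinun   [pre-nasal raising]
  gitanwinun (rule 2 does not apply)
  gitanwinun → gidanwinun   [intervocalic voicing]
  gidanwinun → gidanvinun   [unconditioned shift]
  gidanvinun → kidanvinun   [unconditioned shift]
  giving Ridenic kidanvinun.
Only 'kidanvinun' matches the regular Ridenic development of *gitanwenon.

kidanvinun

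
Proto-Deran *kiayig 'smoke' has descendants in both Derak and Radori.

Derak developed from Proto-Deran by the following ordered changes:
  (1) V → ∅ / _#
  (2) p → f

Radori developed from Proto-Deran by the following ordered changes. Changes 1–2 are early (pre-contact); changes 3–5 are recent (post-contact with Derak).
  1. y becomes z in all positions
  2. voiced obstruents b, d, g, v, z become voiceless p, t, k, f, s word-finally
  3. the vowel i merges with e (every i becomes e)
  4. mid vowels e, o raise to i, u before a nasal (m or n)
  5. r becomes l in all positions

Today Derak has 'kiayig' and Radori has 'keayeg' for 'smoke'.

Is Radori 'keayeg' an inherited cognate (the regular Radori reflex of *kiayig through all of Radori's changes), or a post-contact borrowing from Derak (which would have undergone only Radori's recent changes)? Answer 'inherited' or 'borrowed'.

If inherited, *kiayig would pass through all of Radori's changes:
Radori: start from *kiayig.
  rule 1 (unconditioned shift): kiayig → kiazig
  rule 2 (final devoicing): kiazig → kiazik
  rule 3 (vowel merger): kiazik → keazek
  rule 4: no change — keazek
  rule 5: no change — keazek
  ⇒ Radori keazek
If borrowed from Derak 'kiayig' after the early changes, it would undergo only the recent ones:
  rule 3 (vowel merger): kiayig → keayeg
  rule 4 (pre-nasal raising): no change (keayeg)
  rule 5 (unconditioned shift): no change (keayeg)
  ⇒ as a loan: keayeg
Radori 'keayeg' matches the loan outcome 'keayeg', not the inherited 'keazek' — it skipped the early Radori changes, so it was borrowed from Derak.

borrowed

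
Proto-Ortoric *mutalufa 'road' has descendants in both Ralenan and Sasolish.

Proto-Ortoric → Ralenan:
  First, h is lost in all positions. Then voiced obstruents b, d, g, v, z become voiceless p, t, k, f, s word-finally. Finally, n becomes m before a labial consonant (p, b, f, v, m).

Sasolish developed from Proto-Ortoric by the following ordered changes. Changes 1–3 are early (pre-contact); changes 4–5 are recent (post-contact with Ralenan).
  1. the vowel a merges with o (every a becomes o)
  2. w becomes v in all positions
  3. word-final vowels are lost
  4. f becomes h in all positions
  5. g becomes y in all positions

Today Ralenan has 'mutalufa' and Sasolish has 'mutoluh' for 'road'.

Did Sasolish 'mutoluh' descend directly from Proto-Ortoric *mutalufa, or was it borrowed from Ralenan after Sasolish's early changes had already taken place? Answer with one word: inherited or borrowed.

If inherited, *mutalufa would pass through all of Sasolish's changes:
Sasolish: *mutalufa
  mutalufa → mutolufo   [vowel merger]
  mutolufo (rule 2 does not apply)
  mutolufo → mutoluf   [apocope]
  mutoluf → mutoluh   [unconditioned shift]
  mutoluh (rule 5 does not apply)
  giving Sasolish mutoluh.
If borrowed from Ralenan 'mutalufa' after the early changes, it would undergo only the recent ones:
  rule 4 (unconditioned shift): mutalufa → mutaluha
  rule 5 (unconditioned shift): no change (mutaluha)
  ⇒ as a loan: mutaluha
Sasolish 'mutoluh' matches the inherited outcome exactly, so it is an inherited cognate, not a loan.

inherited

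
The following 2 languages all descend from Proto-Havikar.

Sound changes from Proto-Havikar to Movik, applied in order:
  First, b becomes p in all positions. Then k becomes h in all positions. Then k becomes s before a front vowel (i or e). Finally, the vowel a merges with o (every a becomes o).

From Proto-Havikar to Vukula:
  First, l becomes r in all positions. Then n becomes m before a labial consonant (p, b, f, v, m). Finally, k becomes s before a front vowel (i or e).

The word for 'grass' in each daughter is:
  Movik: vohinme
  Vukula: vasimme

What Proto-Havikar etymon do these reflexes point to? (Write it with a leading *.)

*vakinme

Position 2: Movik has o, Vukula has a. Vukula preserves a here (none of its changes turn any other segment into a), so the proto-segment is *a.
Position 3: Movik has h, Vukula has s. Taking the neighbouring segments as reconstructed: Movik h could go back to *k or *h; Vukula s could go back to *k or *s — the one source consistent with every daughter is *k.
Position 5: Movik has n, Vukula has m. Movik preserves n here (none of its changes turn any other segment into n), so the proto-segment is *n.
Continuing position by position gives *vakinme; check it forward:
Movik: *vakinme
  vakinme (rule 1 does not apply)
  vakinme → vahinme   [unconditioned shift]
  vahinme (rule 3 does not apply)
  vahinme → vohinme   [vowel merger]
  giving Movik vohinme.
Vukula: start from *vakinme.
  rule 1: no change — vakinme
  rule 2 (nasal place assimilation): vakinme → vakimme
  rule 3 (palatalisation): vakimme → vasimme
  ⇒ Vukula vasimme
No other proto-form is consistent with every reflex, so the reconstruction is *vakinme.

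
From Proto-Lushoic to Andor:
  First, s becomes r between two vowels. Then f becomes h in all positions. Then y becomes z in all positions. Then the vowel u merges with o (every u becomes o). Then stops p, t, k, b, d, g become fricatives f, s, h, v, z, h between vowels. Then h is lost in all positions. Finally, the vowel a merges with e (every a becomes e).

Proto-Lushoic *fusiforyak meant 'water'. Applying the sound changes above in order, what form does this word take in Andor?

Andor: *fusiforyak
  fusiforyak → furiforyak   [rhotacism]
  furiforyak → hurihoryak   [unconditioned shift]
  hurihoryak → hurihorzak   [unconditioned shift]
  hurihorzak → horihorzak   [vowel merger]
  horihorzak (rule 5 does not apply)
  horihorzak → oriorzak   [h-loss]
  oriorzak → oriorzek   [vowel merger]
  giving Andor oriorzek.

oriorzek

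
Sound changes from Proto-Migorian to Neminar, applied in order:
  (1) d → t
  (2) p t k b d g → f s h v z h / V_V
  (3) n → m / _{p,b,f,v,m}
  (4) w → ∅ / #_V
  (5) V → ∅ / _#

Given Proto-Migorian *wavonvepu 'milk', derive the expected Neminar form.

Neminar: *wavonvepu
  wavonvepu (rule 1 does not apply)
  wavonvepu → wavonvefu   [intervocalic lenition]
  wavonvefu → wavomvefu   [nasal place assimilation]
  wavomvefu → avomvefu   [glide loss]
  avomvefu → avomvef   [apocope]
  giving Neminar avomvef.

avomvef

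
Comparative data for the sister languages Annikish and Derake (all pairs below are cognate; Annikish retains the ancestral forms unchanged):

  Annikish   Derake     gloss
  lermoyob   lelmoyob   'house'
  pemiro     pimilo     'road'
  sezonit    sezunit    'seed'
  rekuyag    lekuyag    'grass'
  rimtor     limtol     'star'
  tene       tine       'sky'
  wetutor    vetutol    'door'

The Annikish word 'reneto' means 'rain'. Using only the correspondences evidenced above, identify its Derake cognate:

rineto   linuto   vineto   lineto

lineto

rekuyag ~ lekuyag — Annikish r corresponds to Derake l word-initially before a front vowel.
tene ~ tine — Annikish e corresponds to Derake i after a consonant, before a nasal.
Applying these to Annikish 'reneto':
  reneto → leneto   (r→l word-initially before a front vowel)
  leneto → lineto   (e→i after a consonant, before a nasal)
So the Derake cognate is 'lineto'.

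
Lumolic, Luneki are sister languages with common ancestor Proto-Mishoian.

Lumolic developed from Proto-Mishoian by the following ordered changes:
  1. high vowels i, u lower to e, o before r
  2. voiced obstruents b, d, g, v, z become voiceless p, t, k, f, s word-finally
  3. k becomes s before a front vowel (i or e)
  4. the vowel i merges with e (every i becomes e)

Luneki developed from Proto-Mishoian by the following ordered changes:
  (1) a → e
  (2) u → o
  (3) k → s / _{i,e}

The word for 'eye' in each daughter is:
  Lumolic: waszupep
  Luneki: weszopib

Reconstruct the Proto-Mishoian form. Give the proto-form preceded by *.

*waszupib

Position 5: Lumolic has u, Luneki has o. Lumolic preserves u here (none of its changes turn any other segment into u), so the proto-segment is *u.
Position 8: Lumolic has p, Luneki has b. Luneki preserves b here (none of its changes turn any other segment into b), so the proto-segment is *b.
Continuing position by position gives *waszupib; check it forward:
Lumolic: *waszupib
  waszupib (rule 1 does not apply)
  waszupib → waszupip   [final devoicing]
  waszupip (rule 3 does not apply)
  waszupip → waszupep   [vowel merger]
  giving Lumolic waszupep.
Luneki: *waszupib > weszupib > weszopib  (by vowel merger, vowel merger)
*waszupib is the unique common source.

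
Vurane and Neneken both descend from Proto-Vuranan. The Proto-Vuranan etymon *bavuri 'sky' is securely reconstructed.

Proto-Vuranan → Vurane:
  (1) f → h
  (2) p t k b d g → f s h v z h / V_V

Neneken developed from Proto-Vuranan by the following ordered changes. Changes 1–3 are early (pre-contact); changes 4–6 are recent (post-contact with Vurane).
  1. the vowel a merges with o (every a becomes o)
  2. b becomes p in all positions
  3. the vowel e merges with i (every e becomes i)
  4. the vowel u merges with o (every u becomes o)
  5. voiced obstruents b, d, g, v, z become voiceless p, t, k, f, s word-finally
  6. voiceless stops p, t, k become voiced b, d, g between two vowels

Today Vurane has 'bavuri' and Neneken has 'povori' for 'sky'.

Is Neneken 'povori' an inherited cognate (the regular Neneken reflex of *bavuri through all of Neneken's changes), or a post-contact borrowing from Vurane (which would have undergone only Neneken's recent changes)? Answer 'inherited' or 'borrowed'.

If inherited, *bavuri would pass through all of Neneken's changes:
Neneken: *bavuri
  bavuri → bovuri   [vowel merger]
  bovuri → povuri   [unconditioned shift]
  povuri (rule 3 does not apply)
  povuri → povori   [vowel merger]
  povori (rule 5 does not apply)
  povori (rule 6 does not apply)
  giving Neneken povori.
If borrowed from Vurane 'bavuri' after the early changes, it would undergo only the recent ones:
  rule 4 (vowel merger): bavuri → bavori
  rule 5 (final devoicing): no change (bavori)
  rule 6 (intervocalic voicing): no change (bavori)
  ⇒ as a loan: bavori
Neneken 'povori' matches the inherited outcome exactly, so it is an inherited cognate, not a loan.

inherited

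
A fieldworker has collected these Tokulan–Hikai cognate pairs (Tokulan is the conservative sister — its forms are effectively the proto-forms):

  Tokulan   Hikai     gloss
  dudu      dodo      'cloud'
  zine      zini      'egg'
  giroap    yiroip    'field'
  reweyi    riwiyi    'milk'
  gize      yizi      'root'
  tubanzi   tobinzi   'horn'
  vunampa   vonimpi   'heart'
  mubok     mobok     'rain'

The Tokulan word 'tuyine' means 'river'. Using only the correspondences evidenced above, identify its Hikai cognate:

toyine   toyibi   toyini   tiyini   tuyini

toyini

dudu ~ dodo — Tokulan u corresponds to Hikai o after a consonant, before a consonant other than r, m, n, p, b, f, v.
zine ~ zini, gize ~ yizi — Tokulan e corresponds to Hikai i word-finally.
Applying these to Tokulan 'tuyine':
  tuyine → toyine   (u→o after a consonant, before a consonant other than r, m, n, p, b, f, v)
  toyine → toyini   (e→i word-finally)
So the Hikai cognate is 'toyini'.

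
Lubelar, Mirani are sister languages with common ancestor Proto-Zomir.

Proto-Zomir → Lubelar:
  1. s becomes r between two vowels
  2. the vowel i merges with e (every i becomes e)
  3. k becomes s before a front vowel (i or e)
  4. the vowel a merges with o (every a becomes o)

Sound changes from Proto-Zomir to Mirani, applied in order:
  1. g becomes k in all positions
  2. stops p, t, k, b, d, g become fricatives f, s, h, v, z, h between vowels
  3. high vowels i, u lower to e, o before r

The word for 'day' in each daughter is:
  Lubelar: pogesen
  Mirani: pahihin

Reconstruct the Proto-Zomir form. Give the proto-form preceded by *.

Position 2: Lubelar has o, Mirani has a. Mirani preserves a here (none of its changes turn any other segment into a), so the proto-segment is *a.
Position 5: Lubelar has s, Mirani has h. Taking the neighbouring segments as reconstructed: Lubelar s can only go back to *k; Mirani h could go back to *k or *g or *h — the one source consistent with every daughter is *k.
Position 3: Lubelar has g, Mirani has h. Lubelar preserves g here (none of its changes turn any other segment into g), so the proto-segment is *g.
Continuing position by position gives *pagikin; check it forward:
Lubelar: *pagikin
  pagikin (rule 1 does not apply)
  pagikin → pageken   [vowel merger]
  pageken → pagesen   [palatalisation]
  pagesen → pogesen   [vowel merger]
  giving Lubelar pogesen.
Mirani: *pagikin
  pagikin → pakikin   [unconditioned shift]
  pakikin → pahihin   [intervocalic lenition]
  pahihin (rule 3 does not apply)
  giving Mirani pahihin.
No other proto-form is consistent with every reflex, so the reconstruction is *pagikin.

*pagikin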